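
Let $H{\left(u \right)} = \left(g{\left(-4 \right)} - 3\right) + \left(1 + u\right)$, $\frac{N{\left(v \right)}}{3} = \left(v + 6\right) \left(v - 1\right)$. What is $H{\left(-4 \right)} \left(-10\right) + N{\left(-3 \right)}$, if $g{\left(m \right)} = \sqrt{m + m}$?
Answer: $24 - 20 i \sqrt{2} \approx 24.0 - 28.284 i$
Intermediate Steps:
$N{\left(v \right)} = 3 \left(-1 + v\right) \left(6 + v\right)$ ($N{\left(v \right)} = 3 \left(v + 6\right) \left(v - 1\right) = 3 \left(6 + v\right) \left(-1 + v\right) = 3 \left(-1 + v\right) \left(6 + v\right)$)
$g{\left(m \right)} = \sqrt{2} \sqrt{m}$ ($g{\left(m \right)} = \sqrt{2 m} = \sqrt{2} \sqrt{m}$)
$H{\left(u \right)} = -2 + u + 2 i \sqrt{2}$ ($H{\left(u \right)} = \left(\sqrt{2} \sqrt{-4} - 3\right) + \left(1 + u\right) = \left(\sqrt{2} \cdot 2 i - 3\right) + \left(1 + u\right) = \left(2 i \sqrt{2} - 3\right) + \left(1 + u\right) = \left(-3 + 2 i \sqrt{2}\right) + \left(1 + u\right) = -2 + u + 2 i \sqrt{2}$)
$H{\left(-4 \right)} \left(-10\right) + N{\left(-3 \right)} = \left(-2 - 4 + 2 i \sqrt{2}\right) \left(-10\right) + \left(-18 + 3 \left(-3\right)^{2} + 15 \left(-3\right)\right) = \left(-6 + 2 i \sqrt{2}\right) \left(-10\right) - 36 = \left(60 - 20 i \sqrt{2}\right) - 36 = 24 - 20 i \sqrt{2}$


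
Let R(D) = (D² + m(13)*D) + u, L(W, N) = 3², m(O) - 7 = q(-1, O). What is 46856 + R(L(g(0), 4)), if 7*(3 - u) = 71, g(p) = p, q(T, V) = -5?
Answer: 328635/7 ≈ 46948.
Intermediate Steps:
m(O) = 2 (m(O) = 7 - 5 = 2)
L(W, N) = 9
u = -50/7 (u = 3 - ⅐*71 = 3 - 71/7 = -50/7 ≈ -7.1429)
R(D) = -50/7 + D² + 2*D (R(D) = (D² + 2*D) - 50/7 = -50/7 + D² + 2*D)
46856 + R(L(g(0), 4)) = 46856 + (-50/7 + 9² + 2*9) = 46856 + (-50/7 + 81 + 18) = 46856 + 643/7 = 328635/7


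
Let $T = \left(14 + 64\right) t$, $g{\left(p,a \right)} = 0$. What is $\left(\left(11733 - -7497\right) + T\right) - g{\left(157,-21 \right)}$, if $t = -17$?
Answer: $17904$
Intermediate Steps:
$T = -1326$ ($T = \left(14 + 64\right) \left(-17\right) = 78 \left(-17\right) = -1326$)
$\left(\left(11733 - -7497\right) + T\right) - g{\left(157,-21 \right)} = \left(\left(11733 - -7497\right) - 1326\right) - 0 = \left(\left(11733 + 7497\right) - 1326\right) + 0 = \left(19230 - 1326\right) + 0 = 17904 + 0 = 17904$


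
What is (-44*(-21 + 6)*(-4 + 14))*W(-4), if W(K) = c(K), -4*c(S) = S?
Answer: 6600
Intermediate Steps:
c(S) = -S/4
W(K) = -K/4
(-44*(-21 + 6)*(-4 + 14))*W(-4) = (-44*(-21 + 6)*(-4 + 14))*(-1/4*(-4)) = -(-660)*10*1 = -44*(-150)*1 = 6600*1 = 6600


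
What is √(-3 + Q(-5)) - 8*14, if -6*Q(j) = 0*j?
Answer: -112 + I*√3 ≈ -112.0 + 1.732*I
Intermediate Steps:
Q(j) = 0 (Q(j) = -0*j = -⅙*0 = 0)
√(-3 + Q(-5)) - 8*14 = √(-3 + 0) - 8*14 = √(-3) - 112 = I*√3 - 112 = -112 + I*√3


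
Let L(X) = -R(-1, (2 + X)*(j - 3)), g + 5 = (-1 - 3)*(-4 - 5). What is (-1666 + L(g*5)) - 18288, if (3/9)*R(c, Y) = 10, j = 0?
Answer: -19984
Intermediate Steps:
g = 31 (g = -5 + (-1 - 3)*(-4 - 5) = -5 - 4*(-9) = -5 + 36 = 31)
R(c, Y) = 30 (R(c, Y) = 3*10 = 30)
L(X) = -30 (L(X) = -1*30 = -30)
(-1666 + L(g*5)) - 18288 = (-1666 - 30) - 18288 = -1696 - 18288 = -19984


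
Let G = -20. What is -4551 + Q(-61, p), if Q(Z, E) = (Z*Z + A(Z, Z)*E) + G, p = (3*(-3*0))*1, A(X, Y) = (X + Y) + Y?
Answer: -850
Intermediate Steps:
A(X, Y) = X + 2*Y
p = 0 (p = (3*0)*1 = 0*1 = 0)
Q(Z, E) = -20 + Z² + 3*E*Z (Q(Z, E) = (Z*Z + (Z + 2*Z)*E) - 20 = (Z² + (3*Z)*E) - 20 = (Z² + 3*E*Z) - 20 = -20 + Z² + 3*E*Z)
-4551 + Q(-61, p) = -4551 + (-20 + (-61)² + 3*0*(-61)) = -4551 + (-20 + 3721 + 0) = -4551 + 3701 = -850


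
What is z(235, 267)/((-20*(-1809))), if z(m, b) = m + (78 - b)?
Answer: 23/18090 ≈ 0.0012714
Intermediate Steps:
z(m, b) = 78 + m - b
z(235, 267)/((-20*(-1809))) = (78 + 235 - 1*267)/((-20*(-1809))) = (78 + 235 - 267)/36180 = 46*(1/36180) = 23/18090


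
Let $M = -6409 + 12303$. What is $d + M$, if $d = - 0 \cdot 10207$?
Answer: $5894$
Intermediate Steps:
$d = 0$ ($d = \left(-1\right) 0 = 0$)
$M = 5894$
$d + M = 0 + 5894 = 5894$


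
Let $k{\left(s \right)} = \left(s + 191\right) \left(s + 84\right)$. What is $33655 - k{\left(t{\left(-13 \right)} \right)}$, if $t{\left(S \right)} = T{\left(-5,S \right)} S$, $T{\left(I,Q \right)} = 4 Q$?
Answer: $-625265$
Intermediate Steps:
$t{\left(S \right)} = 4 S^{2}$ ($t{\left(S \right)} = 4 S S = 4 S^{2}$)
$k{\left(s \right)} = \left(84 + s\right) \left(191 + s\right)$ ($k{\left(s \right)} = \left(191 + s\right) \left(84 + s\right) = \left(84 + s\right) \left(191 + s\right)$)
$33655 - k{\left(t{\left(-13 \right)} \right)} = 33655 - \left(16044 + \left(4 \left(-13\right)^{2}\right)^{2} + 275 \cdot 4 \left(-13\right)^{2}\right) = 33655 - \left(16044 + \left(4 \cdot 169\right)^{2} + 275 \cdot 4 \cdot 169\right) = 33655 - \left(16044 + 676^{2} + 275 \cdot 676\right) = 33655 - \left(16044 + 456976 + 185900\right) = 33655 - 658920 = -625265$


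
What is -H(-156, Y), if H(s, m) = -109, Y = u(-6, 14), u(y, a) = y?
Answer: 109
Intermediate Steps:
Y = -6
-H(-156, Y) = -1*(-109) = 109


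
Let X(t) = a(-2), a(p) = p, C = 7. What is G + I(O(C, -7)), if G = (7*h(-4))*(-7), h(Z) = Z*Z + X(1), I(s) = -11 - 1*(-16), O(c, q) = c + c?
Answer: -681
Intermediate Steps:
X(t) = -2
O(c, q) = 2*c
I(s) = 5 (I(s) = -11 + 16 = 5)
h(Z) = -2 + Z² (h(Z) = Z*Z - 2 = Z² - 2 = -2 + Z²)
G = -686 (G = (7*(-2 + (-4)²))*(-7) = (7*(-2 + 16))*(-7) = (7*14)*(-7) = 98*(-7) = -686)
G + I(O(C, -7)) = -686 + 5 = -681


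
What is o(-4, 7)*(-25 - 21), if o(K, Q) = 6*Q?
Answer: -1932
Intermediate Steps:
o(-4, 7)*(-25 - 21) = (6*7)*(-25 - 21) = 42*(-46) = -1932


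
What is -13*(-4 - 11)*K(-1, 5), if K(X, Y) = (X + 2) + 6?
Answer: 1365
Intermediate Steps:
K(X, Y) = 8 + X (K(X, Y) = (2 + X) + 6 = 8 + X)
-13*(-4 - 11)*K(-1, 5) = -13*(-4 - 11)*(8 - 1) = -(-195)*7 = -13*(-105) = 1365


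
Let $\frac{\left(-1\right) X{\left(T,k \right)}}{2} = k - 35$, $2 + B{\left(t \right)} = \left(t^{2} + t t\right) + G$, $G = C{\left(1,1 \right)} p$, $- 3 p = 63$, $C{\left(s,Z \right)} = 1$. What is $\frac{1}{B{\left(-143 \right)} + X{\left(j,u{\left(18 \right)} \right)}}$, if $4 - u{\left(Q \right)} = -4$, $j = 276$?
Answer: $\frac{1}{40929} \approx 2.4433 \cdot 10^{-5}$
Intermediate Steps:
$u{\left(Q \right)} = 8$ ($u{\left(Q \right)} = 4 - -4 = 4 + 4 = 8$)
$p = -21$ ($p = \left(- \frac{1}{3}\right) 63 = -21$)
$G = -21$ ($G = 1 \left(-21\right) = -21$)
$B{\left(t \right)} = -23 + 2 t^{2}$ ($B{\left(t \right)} = -2 - \left(21 - t^{2} - t t\right) = -2 + \left(\left(t^{2} + t^{2}\right) - 21\right) = -2 + \left(2 t^{2} - 21\right) = -2 + \left(-21 + 2 t^{2}\right) = -23 + 2 t^{2}$)
$X{\left(T,k \right)} = 70 - 2 k$ ($X{\left(T,k \right)} = - 2 \left(k - 35\right) = - 2 \left(-35 + k\right) = 70 - 2 k$)
$\frac{1}{B{\left(-143 \right)} + X{\left(j,u{\left(18 \right)} \right)}} = \frac{1}{\left(-23 + 2 \left(-143\right)^{2}\right) + \left(70 - 16\right)} = \frac{1}{\left(-23 + 2 \cdot 20449\right) + \left(70 - 16\right)} = \frac{1}{\left(-23 + 40898\right) + 54} = \frac{1}{40875 + 54} = \frac{1}{40929}$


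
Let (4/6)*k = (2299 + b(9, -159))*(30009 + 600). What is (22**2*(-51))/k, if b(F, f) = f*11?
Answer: -748/765225 ≈ -0.00097749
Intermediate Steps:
b(F, f) = 11*f
k = 25252425 (k = 3*((2299 + 11*(-159))*(30009 + 600))/2 = 3*((2299 - 1749)*30609)/2 = 3*(550*30609)/2 = (3/2)*16834950 = 25252425)
(22**2*(-51))/k = (22**2*(-51))/25252425 = (484*(-51))*(1/25252425) = -24684*1/25252425 = -748/765225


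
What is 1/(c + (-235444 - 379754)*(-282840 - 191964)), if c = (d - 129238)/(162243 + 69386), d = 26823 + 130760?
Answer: 231629/67658476783760113 ≈ 3.4235e-12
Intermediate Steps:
d = 157583
c = 28345/231629 (c = (157583 - 129238)/(162243 + 69386) = 28345/231629 ≈ 0.12237)
1/(c + (-235444 - 379754)*(-282840 - 191964)) = 1/(28345/231629 + (-235444 - 379754)*(-282840 - 191964)) = 1/(28345/231629 - 615198*(-474804)) = 1/(28345/231629 + 292098471192) = 1/(67658476783760113/231629) = 231629/67658476783760113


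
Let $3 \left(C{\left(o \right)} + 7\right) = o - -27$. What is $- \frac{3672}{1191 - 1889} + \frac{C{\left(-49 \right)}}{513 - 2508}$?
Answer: $\frac{11003467}{2088765} \approx 5.2679$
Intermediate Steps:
$C{\left(o \right)} = 2 + \frac{o}{3}$ ($C{\left(o \right)} = -7 + \frac{o - -27}{3} = -7 + \frac{o + 27}{3} = -7 + \frac{27 + o}{3} = -7 + \left(9 + \frac{o}{3}\right) = 2 + \frac{o}{3}$)
$- \frac{3672}{1191 - 1889} + \frac{C{\left(-49 \right)}}{513 - 2508} = - \frac{3672}{1191 - 1889} + \frac{2 + \frac{1}{3} \left(-49\right)}{513 - 2508} = - \frac{3672}{-698} + \frac{2 - \frac{49}{3}}{-1995} = \left(-3672\right) \left(- \frac{1}{698}\right) - - \frac{43}{5985} = \frac{1836}{349} + \frac{43}{5985} = \frac{11003467}{2088765}$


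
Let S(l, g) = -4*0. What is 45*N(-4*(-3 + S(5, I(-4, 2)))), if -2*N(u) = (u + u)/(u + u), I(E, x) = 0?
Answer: -45/2 ≈ -22.500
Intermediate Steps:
S(l, g) = 0
N(u) = -½ (N(u) = -(u + u)/(2*(u + u)) = -2*u/(2*(2*u)) = -2*u*1/(2*u)/2 = -½*1 = -½)
45*N(-4*(-3 + S(5, I(-4, 2)))) = 45*(-½) = -45/2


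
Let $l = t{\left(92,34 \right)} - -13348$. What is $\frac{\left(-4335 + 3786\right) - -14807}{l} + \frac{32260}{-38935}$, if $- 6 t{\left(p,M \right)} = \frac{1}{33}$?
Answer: $\frac{4931344952}{20580285661} \approx 0.23961$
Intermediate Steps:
$t{\left(p,M \right)} = - \frac{1}{198}$ ($t{\left(p,M \right)} = - \frac{1}{6 \cdot 33} = \left(- \frac{1}{6}\right) \frac{1}{33} = - \frac{1}{198}$)
$l = \frac{2642903}{198}$ ($l = - \frac{1}{198} - -13348 = - \frac{1}{198} + 13348 = \frac{2642903}{198} \approx 13348.0$)
$\frac{\left(-4335 + 3786\right) - -14807}{l} + \frac{32260}{-38935} = \frac{\left(-4335 + 3786\right) - -14807}{\frac{2642903}{198}} + \frac{32260}{-38935} = \left(-549 + 14807\right) \frac{198}{2642903} + 32260 \left(- \frac{1}{38935}\right) = 14258 \cdot \frac{198}{2642903} - \frac{6452}{7787} = \frac{2823084}{2642903} - \frac{6452}{7787} = \frac{4931344952}{20580285661}$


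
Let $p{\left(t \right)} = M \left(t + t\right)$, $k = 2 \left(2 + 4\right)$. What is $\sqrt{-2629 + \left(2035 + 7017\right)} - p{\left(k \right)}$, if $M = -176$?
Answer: $4224 + \sqrt{6423} \approx 4304.1$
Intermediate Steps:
$k = 12$ ($k = 2 \cdot 6 = 12$)
$p{\left(t \right)} = - 352 t$ ($p{\left(t \right)} = - 176 \left(t + t\right) = - 176 \cdot 2 t = - 352 t$)
$\sqrt{-2629 + \left(2035 + 7017\right)} - p{\left(k \right)} = \sqrt{-2629 + \left(2035 + 7017\right)} - \left(-352\right) 12 = \sqrt{-2629 + 9052} - -4224 = \sqrt{6423} + 4224 = 4224 + \sqrt{6423}$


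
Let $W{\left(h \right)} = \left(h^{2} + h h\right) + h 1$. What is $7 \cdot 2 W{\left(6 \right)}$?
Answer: $1092$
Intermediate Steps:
$W{\left(h \right)} = h + 2 h^{2}$ ($W{\left(h \right)} = \left(h^{2} + h^{2}\right) + h = 2 h^{2} + h = h + 2 h^{2}$)
$7 \cdot 2 W{\left(6 \right)} = 7 \cdot 2 \cdot 6 \left(1 + 2 \cdot 6\right) = 14 \cdot 6 \left(1 + 12\right) = 14 \cdot 6 \cdot 13 = 14 \cdot 78 = 1092$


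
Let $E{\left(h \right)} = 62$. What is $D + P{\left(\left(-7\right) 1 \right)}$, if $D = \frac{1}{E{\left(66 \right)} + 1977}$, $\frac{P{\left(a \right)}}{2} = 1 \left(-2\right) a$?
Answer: $\frac{57093}{2039} \approx 28.0$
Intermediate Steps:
$P{\left(a \right)} = - 4 a$ ($P{\left(a \right)} = 2 \cdot 1 \left(-2\right) a = 2 \left(- 2 a\right) = - 4 a$)
$D = \frac{1}{2039}$ ($D = \frac{1}{62 + 1977} = \frac{1}{2039} \approx 0.00049044$)
$D + P{\left(\left(-7\right) 1 \right)} = \frac{1}{2039} - 4 \left(\left(-7\right) 1\right) = \frac{1}{2039} - -28 = \frac{1}{2039} + 28 = \frac{57093}{2039}$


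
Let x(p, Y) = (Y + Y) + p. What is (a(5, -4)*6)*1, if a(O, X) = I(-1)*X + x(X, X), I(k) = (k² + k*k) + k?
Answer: -96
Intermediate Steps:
x(p, Y) = p + 2*Y (x(p, Y) = 2*Y + p = p + 2*Y)
I(k) = k + 2*k² (I(k) = (k² + k²) + k = 2*k² + k = k + 2*k²)
a(O, X) = 4*X (a(O, X) = (-(1 + 2*(-1)))*X + (X + 2*X) = (-(1 - 2))*X + 3*X = (-1*(-1))*X + 3*X = 1*X + 3*X = X + 3*X = 4*X)
(a(5, -4)*6)*1 = ((4*(-4))*6)*1 = -16*6*1 = -96*1 = -96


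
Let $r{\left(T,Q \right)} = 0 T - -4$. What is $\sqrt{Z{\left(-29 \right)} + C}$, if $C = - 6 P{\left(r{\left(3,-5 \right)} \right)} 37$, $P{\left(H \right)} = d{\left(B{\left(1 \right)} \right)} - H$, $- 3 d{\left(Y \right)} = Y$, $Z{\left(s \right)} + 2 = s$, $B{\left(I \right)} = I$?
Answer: $7 \sqrt{19} \approx 30.512$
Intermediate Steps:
$r{\left(T,Q \right)} = 4$ ($r{\left(T,Q \right)} = 0 + 4 = 4$)
$Z{\left(s \right)} = -2 + s$
$d{\left(Y \right)} = - \frac{Y}{3}$
$P{\left(H \right)} = - \frac{1}{3} - H$ ($P{\left(H \right)} = \left(- \frac{1}{3}\right) 1 - H = - \frac{1}{3} - H$)
$C = 962$ ($C = - 6 \left(- \frac{1}{3} - 4\right) 37 = \left(-6\right) \left(- \frac{13}{3}\right) 37 = 26 \cdot 37 = 962$)
$\sqrt{Z{\left(-29 \right)} + C} = \sqrt{\left(-2 - 29\right) + 962} = \sqrt{-31 + 962} = \sqrt{931} = 7 \sqrt{19}$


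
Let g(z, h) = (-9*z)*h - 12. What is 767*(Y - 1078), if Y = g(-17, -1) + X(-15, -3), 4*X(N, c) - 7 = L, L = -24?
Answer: -3826563/4 ≈ -9.5664e+5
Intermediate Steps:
X(N, c) = -17/4 (X(N, c) = 7/4 + (¼)*(-24) = 7/4 - 6 = -17/4)
g(z, h) = -12 - 9*h*z (g(z, h) = -9*h*z - 12 = -12 - 9*h*z)
Y = -677/4 (Y = (-12 - 9*(-1)*(-17)) - 17/4 = (-12 - 153) - 17/4 = -165 - 17/4 = -677/4 ≈ -169.25)
767*(Y - 1078) = 767*(-677/4 - 1078) = 767*(-4989/4) = -3826563/4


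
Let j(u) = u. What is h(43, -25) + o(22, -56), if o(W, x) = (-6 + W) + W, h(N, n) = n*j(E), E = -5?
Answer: 163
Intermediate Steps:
h(N, n) = -5*n (h(N, n) = n*(-5) = -5*n)
o(W, x) = -6 + 2*W
h(43, -25) + o(22, -56) = -5*(-25) + (-6 + 2*22) = 125 + (-6 + 44) = 125 + 38 = 163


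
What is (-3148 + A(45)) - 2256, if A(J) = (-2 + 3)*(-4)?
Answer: -5408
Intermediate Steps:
A(J) = -4 (A(J) = 1*(-4) = -4)
(-3148 + A(45)) - 2256 = (-3148 - 4) - 2256 = -3152 - 2256 = -5408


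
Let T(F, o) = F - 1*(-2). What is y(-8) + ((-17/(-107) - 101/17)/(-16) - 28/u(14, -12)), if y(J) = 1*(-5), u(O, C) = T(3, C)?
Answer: -744961/72760 ≈ -10.239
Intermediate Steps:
T(F, o) = 2 + F (T(F, o) = F + 2 = 2 + F)
u(O, C) = 5 (u(O, C) = 2 + 3 = 5)
y(J) = -5
y(-8) + ((-17/(-107) - 101/17)/(-16) - 28/u(14, -12)) = -5 + ((-17/(-107) - 101/17)/(-16) - 28/5) = -5 + ((-17*(-1/107) - 101*1/17)*(-1/16) - 28*1/5) = -5 + ((17/107 - 101/17)*(-1/16) - 28/5) = -5 + (-10518/1819*(-1/16) - 28/5) = -5 + (5259/14552 - 28/5) = -5 - 381161/72760 = -744961/72760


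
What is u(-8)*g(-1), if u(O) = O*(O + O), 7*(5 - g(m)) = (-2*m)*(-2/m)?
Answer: 3968/7 ≈ 566.86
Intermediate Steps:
g(m) = 31/7 (g(m) = 5 - (-2*m)*(-2/m)/7 = 5 - ⅐*4 = 5 - 4/7 = 31/7)
u(O) = 2*O² (u(O) = O*(2*O) = 2*O²)
u(-8)*g(-1) = (2*(-8)²)*(31/7) = (2*64)*(31/7) = 128*(31/7) = 3968/7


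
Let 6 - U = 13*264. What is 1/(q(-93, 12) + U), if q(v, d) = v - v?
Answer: -1/3426 ≈ -0.00029189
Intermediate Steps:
U = -3426 (U = 6 - 13*264 = 6 - 1*3432 = 6 - 3432 = -3426)
q(v, d) = 0
1/(q(-93, 12) + U) = 1/(0 - 3426) = 1/(-3426) = -1/3426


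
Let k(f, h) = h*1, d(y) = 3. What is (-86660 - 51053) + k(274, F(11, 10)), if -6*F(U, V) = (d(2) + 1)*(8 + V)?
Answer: -137725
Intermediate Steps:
F(U, V) = -16/3 - 2*V/3 (F(U, V) = -(3 + 1)*(8 + V)/6 = -2*(8 + V)/3 = -(32 + 4*V)/6 = -16/3 - 2*V/3)
k(f, h) = h
(-86660 - 51053) + k(274, F(11, 10)) = (-86660 - 51053) + (-16/3 - 2/3*10) = -137713 + (-16/3 - 20/3) = -137713 - 12 = -137725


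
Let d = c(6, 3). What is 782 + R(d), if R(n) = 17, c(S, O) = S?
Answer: 799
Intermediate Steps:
d = 6
782 + R(d) = 782 + 17 = 799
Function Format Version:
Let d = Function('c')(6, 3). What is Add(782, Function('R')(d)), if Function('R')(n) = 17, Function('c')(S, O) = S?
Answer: 799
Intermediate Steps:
d = 6
Add(782, Function('R')(d)) = Add(782, 17) = 799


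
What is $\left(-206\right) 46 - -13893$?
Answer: $4417$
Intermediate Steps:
$\left(-206\right) 46 - -13893 = -9476 + 13893 = 4417$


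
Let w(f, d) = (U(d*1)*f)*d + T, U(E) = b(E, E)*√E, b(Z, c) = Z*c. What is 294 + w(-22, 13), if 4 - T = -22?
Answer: 320 - 48334*√13 ≈ -1.7395e+5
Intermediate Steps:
T = 26 (T = 4 - 1*(-22) = 4 + 22 = 26)
U(E) = E^(5/2) (U(E) = (E*E)*√E = E²*√E = E^(5/2))
w(f, d) = 26 + f*d^(7/2) (w(f, d) = ((d*1)^(5/2)*f)*d + 26 = (d^(5/2)*f)*d + 26 = (f*d^(5/2))*d + 26 = f*d^(7/2) + 26 = 26 + f*d^(7/2))
294 + w(-22, 13) = 294 + (26 - 48334*√13) = 320 - 48334*√13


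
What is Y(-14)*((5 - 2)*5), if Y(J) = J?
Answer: -210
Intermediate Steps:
Y(-14)*((5 - 2)*5) = -14*(5 - 2)*5 = -42*5 = -14*15 = -210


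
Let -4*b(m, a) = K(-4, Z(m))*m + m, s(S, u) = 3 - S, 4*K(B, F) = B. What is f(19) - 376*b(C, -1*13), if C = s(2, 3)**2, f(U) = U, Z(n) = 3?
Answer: 19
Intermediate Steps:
K(B, F) = B/4
C = 1 (C = (3 - 1*2)**2 = (3 - 2)**2 = 1**2 = 1)
b(m, a) = 0 (b(m, a) = -(((1/4)*(-4))*m + m)/4 = -(-m + m)/4 = -1/4*0 = 0)
f(19) - 376*b(C, -1*13) = 19 - 376*0 = 19 + 0 = 19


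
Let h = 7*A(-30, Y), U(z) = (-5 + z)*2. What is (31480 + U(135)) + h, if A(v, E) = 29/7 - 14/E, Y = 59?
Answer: 1874273/59 ≈ 31767.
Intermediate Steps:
A(v, E) = 29/7 - 14/E (A(v, E) = 29*(⅐) - 14/E = 29/7 - 14/E)
U(z) = -10 + 2*z
h = 1613/59 (h = 7*(29/7 - 14/59) = 7*(1613/413) = 1613/59 ≈ 27.339)
(31480 + U(135)) + h = (31480 + (-10 + 2*135)) + 1613/59 = (31480 + (-10 + 270)) + 1613/59 = (31480 + 260) + 1613/59 = 31740 + 1613/59 = 1874273/59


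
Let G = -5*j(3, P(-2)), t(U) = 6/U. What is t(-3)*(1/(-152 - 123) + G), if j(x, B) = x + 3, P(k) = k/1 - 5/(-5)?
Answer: 16502/275 ≈ 60.007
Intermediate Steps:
P(k) = 1 + k (P(k) = k*1 - 5*(-1/5) = k + 1 = 1 + k)
j(x, B) = 3 + x
G = -30 (G = -5*(3 + 3) = -5*6 = -30)
t(-3)*(1/(-152 - 123) + G) = (6/(-3))*(1/(-152 - 123) - 30) = (6*(-1/3))*(1/(-275) - 30) = -2*(-1/275 - 30) = -2*(-8251/275) = 16502/275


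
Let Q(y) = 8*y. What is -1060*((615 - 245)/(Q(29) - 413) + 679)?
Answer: -129880740/181 ≈ -7.1757e+5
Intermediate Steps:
-1060*((615 - 245)/(Q(29) - 413) + 679) = -1060*((615 - 245)/(8*29 - 413) + 679) = -1060*(370/(232 - 413) + 679) = -1060*(370/(-181) + 679) = -1060*(370*(-1/181) + 679) = -1060*(-370/181 + 679) = -1060*122529/181 = -129880740/181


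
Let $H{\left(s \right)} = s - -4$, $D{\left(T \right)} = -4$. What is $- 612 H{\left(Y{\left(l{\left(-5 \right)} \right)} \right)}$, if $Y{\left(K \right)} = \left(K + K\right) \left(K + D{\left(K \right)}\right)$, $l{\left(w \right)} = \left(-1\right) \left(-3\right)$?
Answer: $1224$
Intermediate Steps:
$l{\left(w \right)} = 3$
$Y{\left(K \right)} = 2 K \left(-4 + K\right)$ ($Y{\left(K \right)} = \left(K + K\right) \left(K - 4\right) = 2 K \left(-4 + K\right)$)
$H{\left(s \right)} = 4 + s$ ($H{\left(s \right)} = s + 4 = 4 + s$)
$- 612 H{\left(Y{\left(l{\left(-5 \right)} \right)} \right)} = - 612 \left(4 + 2 \cdot 3 \left(-4 + 3\right)\right) = - 612 \left(4 + 2 \cdot 3 \left(-1\right)\right) = - 612 \left(4 - 6\right) = \left(-612\right) \left(-2\right) = 1224$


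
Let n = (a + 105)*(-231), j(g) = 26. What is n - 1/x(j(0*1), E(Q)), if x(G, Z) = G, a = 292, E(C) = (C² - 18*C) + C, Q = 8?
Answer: -2384383/26 ≈ -91707.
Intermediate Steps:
E(C) = C² - 17*C
n = -91707 (n = (292 + 105)*(-231) = 397*(-231) = -91707)
n - 1/x(j(0*1), E(Q)) = -91707 - 1/26 = -2384383/26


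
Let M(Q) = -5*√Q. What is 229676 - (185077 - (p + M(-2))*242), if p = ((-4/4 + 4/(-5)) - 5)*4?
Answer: 190083/5 - 1210*I*√2 ≈ 38017.0 - 1711.2*I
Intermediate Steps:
p = -136/5 (p = ((-4*¼ + 4*(-⅕)) - 5)*4 = ((-1 - ⅘) - 5)*4 = (-9/5 - 5)*4 = -34/5*4 = -136/5 ≈ -27.200)
229676 - (185077 - (p + M(-2))*242) = 229676 - (185077 - (-136/5 - 5*I*√2)*242) = 229676 - (185077 - (-32912/5 - 1210*I*√2)) = 229676 - (185077 + (32912/5 + 1210*I*√2)) = 229676 - (958297/5 + 1210*I*√2) = 229676 + (-958297/5 - 1210*I*√2) = 190083/5 - 1210*I*√2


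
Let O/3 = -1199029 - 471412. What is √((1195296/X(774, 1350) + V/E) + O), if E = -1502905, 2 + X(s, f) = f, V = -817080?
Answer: I*√51411271873847228956515/101295797 ≈ 2238.4*I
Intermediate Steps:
X(s, f) = -2 + f
O = -5011323 (O = 3*(-1199029 - 471412) = 3*(-1670441) = -5011323)
√((1195296/X(774, 1350) + V/E) + O) = √((1195296/(-2 + 1350) - 817080/(-1502905)) - 5011323) = √((1195296/1348 - 817080*(-1/1502905)) - 5011323) = √((1195296*(1/1348) + 163416/300581) - 5011323) = √((298824/337 + 163416/300581) - 5011323) = √(89875887936/101295797 - 5011323) = √(-507536081421495/101295797) = I*√51411271873847228956515/101295797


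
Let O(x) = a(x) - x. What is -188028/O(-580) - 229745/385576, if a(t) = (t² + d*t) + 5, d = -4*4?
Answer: -152051736553/133511473640 ≈ -1.1389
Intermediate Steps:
d = -16
a(t) = 5 + t² - 16*t (a(t) = (t² - 16*t) + 5 = 5 + t² - 16*t)
O(x) = 5 + x² - 17*x (O(x) = (5 + x² - 16*x) - x = 5 + x² - 17*x)
-188028/O(-580) - 229745/385576 = -188028/(5 + (-580)² - 17*(-580)) - 229745/385576 = -188028/(5 + 336400 + 9860) - 229745*1/385576 = -188028/346265 - 229745/385576 = -152051736553/133511473640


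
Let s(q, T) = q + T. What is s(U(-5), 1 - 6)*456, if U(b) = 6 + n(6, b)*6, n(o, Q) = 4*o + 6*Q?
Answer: -15960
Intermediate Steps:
U(b) = 150 + 36*b (U(b) = 6 + (4*6 + 6*b)*6 = 6 + (24 + 6*b)*6 = 6 + (144 + 36*b) = 150 + 36*b)
s(q, T) = T + q
s(U(-5), 1 - 6)*456 = ((1 - 6) + (150 + 36*(-5)))*456 = (-5 + (150 - 180))*456 = (-5 - 30)*456 = -35*456 = -15960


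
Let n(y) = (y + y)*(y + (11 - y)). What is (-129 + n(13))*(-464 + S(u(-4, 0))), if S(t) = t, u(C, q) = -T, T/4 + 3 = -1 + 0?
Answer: -70336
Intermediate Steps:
T = -16 (T = -12 + 4*(-1 + 0) = -12 + 4*(-1) = -12 - 4 = -16)
n(y) = 22*y (n(y) = (2*y)*11 = 22*y)
u(C, q) = 16 (u(C, q) = -1*(-16) = 16)
(-129 + n(13))*(-464 + S(u(-4, 0))) = (-129 + 22*13)*(-464 + 16) = (-129 + 286)*(-448) = 157*(-448) = -70336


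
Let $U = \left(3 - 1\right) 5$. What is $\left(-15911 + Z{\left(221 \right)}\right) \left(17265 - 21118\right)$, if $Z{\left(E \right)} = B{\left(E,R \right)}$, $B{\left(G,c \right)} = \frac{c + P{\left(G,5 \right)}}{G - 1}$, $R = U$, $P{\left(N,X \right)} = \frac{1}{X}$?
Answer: $\frac{67435394797}{1100} \approx 6.1305 \cdot 10^{7}$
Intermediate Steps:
$U = 10$ ($U = 2 \cdot 5 = 10$)
$R = 10$
$B{\left(G,c \right)} = \frac{\frac{1}{5} + c}{-1 + G}$ ($B{\left(G,c \right)} = \frac{c + \frac{1}{5}}{G - 1} = \frac{c + \frac{1}{5}}{-1 + G} = \frac{\frac{1}{5} + c}{-1 + G}$)
$Z{\left(E \right)} = \frac{51}{5 \left(-1 + E\right)}$ ($Z{\left(E \right)} = \frac{\frac{1}{5} + 10}{-1 + E} = \frac{1}{-1 + E} \frac{51}{5} = \frac{51}{5 \left(-1 + E\right)}$)
$\left(-15911 + Z{\left(221 \right)}\right) \left(17265 - 21118\right) = \left(-15911 + \frac{51}{5 \left(-1 + 221\right)}\right) \left(17265 - 21118\right) = \left(-15911 + \frac{51}{5 \cdot 220}\right) \left(-3853\right) = \left(-15911 + \frac{51}{5} \cdot \frac{1}{220}\right) \left(-3853\right) = \left(-15911 + \frac{51}{1100}\right) \left(-3853\right) = \left(- \frac{17502049}{1100}\right) \left(-3853\right) = \frac{67435394797}{1100}$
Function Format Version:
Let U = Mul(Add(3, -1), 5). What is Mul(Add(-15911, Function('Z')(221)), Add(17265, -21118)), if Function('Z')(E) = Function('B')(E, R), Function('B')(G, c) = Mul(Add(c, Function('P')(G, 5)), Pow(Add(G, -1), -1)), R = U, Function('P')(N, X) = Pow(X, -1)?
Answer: Rational(67435394797, 1100) ≈ 6.1305e+7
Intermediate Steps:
U = 10 (U = Mul(2, 5) = 10)
R = 10
Function('B')(G, c) = Mul(Pow(Add(-1, G), -1), Add(Rational(1, 5), c)) (Function('B')(G, c) = Mul(Add(c, Pow(5, -1)), Pow(Add(G, -1), -1)) = Mul(Add(c, Rational(1, 5)), Pow(Add(-1, G), -1)) = Mul(Add(Rational(1, 5), c), Pow(Add(-1, G), -1)) = Mul(Pow(Add(-1, G), -1), Add(Rational(1, 5), c)))
Function('Z')(E) = Mul(Rational(51, 5), Pow(Add(-1, E), -1)) (Function('Z')(E) = Mul(Pow(Add(-1, E), -1), Add(Rational(1, 5), 10)) = Mul(Pow(Add(-1, E), -1), Rational(51, 5)) = Mul(Rational(51, 5), Pow(Add(-1, E), -1)))
Mul(Add(-15911, Function('Z')(221)), Add(17265, -21118)) = Mul(Add(-15911, Mul(Rational(51, 5), Pow(Add(-1, 221), -1))), Add(17265, -21118)) = Mul(Add(-15911, Mul(Rational(51, 5), Pow(220, -1))), -3853) = Mul(Add(-15911, Mul(Rational(51, 5), Rational(1, 220))), -3853) = Mul(Add(-15911, Rational(51, 1100)), -3853) = Mul(Rational(-17502049, 1100), -3853) = Rational(67435394797, 1100)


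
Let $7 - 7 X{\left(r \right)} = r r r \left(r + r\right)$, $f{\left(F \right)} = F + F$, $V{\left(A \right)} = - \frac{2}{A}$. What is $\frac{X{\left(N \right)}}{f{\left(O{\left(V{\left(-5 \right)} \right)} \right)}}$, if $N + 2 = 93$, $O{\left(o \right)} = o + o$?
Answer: $- \frac{97964225}{8} \approx -1.2246 \cdot 10^{7}$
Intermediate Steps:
$O{\left(o \right)} = 2 o$
$f{\left(F \right)} = 2 F$
$N = 91$ ($N = -2 + 93 = 91$)
$X{\left(r \right)} = 1 - \frac{2 r^{4}}{7}$ ($X{\left(r \right)} = 1 - \frac{r r r \left(r + r\right)}{7} = 1 - \frac{r^{2} r 2 r}{7} = 1 - \frac{r^{2} \cdot 2 r^{2}}{7} = 1 - \frac{2 r^{4}}{7}$)
$\frac{X{\left(N \right)}}{f{\left(O{\left(V{\left(-5 \right)} \right)} \right)}} = \frac{1 - \frac{2 \cdot 91^{4}}{7}}{2 \cdot 2 \left(- \frac{2}{-5}\right)} = \frac{1 - 19592846}{2 \cdot 2 \left(\left(-2\right) \left(- \frac{1}{5}\right)\right)} = \frac{1 - 19592846}{2 \cdot 2 \cdot \frac{2}{5}} = - \frac{19592845}{2 \cdot \frac{4}{5}} = - \frac{19592845}{\frac{8}{5}} = \left(-19592845\right) \frac{5}{8} = - \frac{97964225}{8}$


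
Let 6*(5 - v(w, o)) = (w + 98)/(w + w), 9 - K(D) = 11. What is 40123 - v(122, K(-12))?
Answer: 14683243/366 ≈ 40118.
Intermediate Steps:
K(D) = -2 (K(D) = 9 - 1*11 = 9 - 11 = -2)
v(w, o) = 5 - (98 + w)/(12*w) (v(w, o) = 5 - (w + 98)/(6*(w + w)) = 5 - (98 + w)/(6*(2*w)) = 5 - (98 + w)*1/(2*w)/6 = 5 - (98 + w)/(12*w))
40123 - v(122, K(-12)) = 40123 - (-98 + 59*122)/(12*122) = 40123 - (-98 + 7198)/(12*122) = 40123 - 7100/(12*122) = 40123 - 1*1775/366 = 40123 - 1775/366 = 14683243/366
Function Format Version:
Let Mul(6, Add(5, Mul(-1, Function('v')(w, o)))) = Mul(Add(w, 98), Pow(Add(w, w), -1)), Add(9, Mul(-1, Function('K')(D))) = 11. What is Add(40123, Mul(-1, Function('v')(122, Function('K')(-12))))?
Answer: Rational(14683243, 366) ≈ 40118.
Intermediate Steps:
Function('K')(D) = -2 (Function('K')(D) = Add(9, Mul(-1, 11)) = Add(9, -11) = -2)
Function('v')(w, o) = Add(5, Mul(Rational(-1, 12), Pow(w, -1), Add(98, w))) (Function('v')(w, o) = Add(5, Mul(Rational(-1, 6), Mul(Add(w, 98), Pow(Add(w, w), -1)))) = Add(5, Mul(Rational(-1, 6), Mul(Add(98, w), Pow(Mul(2, w), -1)))) = Add(5, Mul(Rational(-1, 6), Mul(Add(98, w), Mul(Rational(1, 2), Pow(w, -1))))) = Add(5, Mul(Rational(-1, 6), Mul(Rational(1, 2), Pow(w, -1), Add(98, w)))) = Add(5, Mul(Rational(-1, 12), Pow(w, -1), Add(98, w))))
Add(40123, Mul(-1, Function('v')(122, Function('K')(-12)))) = Add(40123, Mul(-1, Mul(Rational(1, 12), Pow(122, -1), Add(-98, Mul(59, 122))))) = Add(40123, Mul(-1, Mul(Rational(1, 12), Rational(1, 122), Add(-98, 7198)))) = Add(40123, Mul(-1, Mul(Rational(1, 12), Rational(1, 122), 7100))) = Add(40123, Mul(-1, Rational(1775, 366))) = Add(40123, Rational(-1775, 366)) = Rational(14683243, 366)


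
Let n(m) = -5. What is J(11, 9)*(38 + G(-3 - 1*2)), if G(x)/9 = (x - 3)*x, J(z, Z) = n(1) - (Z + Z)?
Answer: -9154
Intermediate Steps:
J(z, Z) = -5 - 2*Z (J(z, Z) = -5 - (Z + Z) = -5 - 2*Z)
G(x) = 9*x*(-3 + x) (G(x) = 9*((x - 3)*x) = 9*((-3 + x)*x) = 9*(x*(-3 + x)) = 9*x*(-3 + x))
J(11, 9)*(38 + G(-3 - 1*2)) = (-5 - 2*9)*(38 + 9*(-3 - 1*2)*(-3 + (-3 - 1*2))) = (-5 - 18)*(38 + 9*(-3 - 2)*(-3 + (-3 - 2))) = -23*(38 + 9*(-5)*(-3 - 5)) = -23*(38 + 9*(-5)*(-8)) = -23*(38 + 360) = -23*398 = -9154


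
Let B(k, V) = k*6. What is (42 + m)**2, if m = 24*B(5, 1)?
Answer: 580644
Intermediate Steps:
B(k, V) = 6*k
m = 720 (m = 24*(6*5) = 24*30 = 720)
(42 + m)**2 = (42 + 720)**2 = 762**2 = 580644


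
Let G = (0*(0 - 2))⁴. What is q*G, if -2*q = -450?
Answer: 0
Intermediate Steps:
q = 225 (q = -½*(-450) = 225)
G = 0 (G = (0*(-2))⁴ = 0⁴ = 0)
q*G = 225*0 = 0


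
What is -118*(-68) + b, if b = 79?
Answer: 8103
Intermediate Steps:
-118*(-68) + b = -118*(-68) + 79 = 8024 + 79 = 8103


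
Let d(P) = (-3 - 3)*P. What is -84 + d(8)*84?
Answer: -4116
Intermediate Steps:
d(P) = -6*P
-84 + d(8)*84 = -84 - 6*8*84 = -84 - 48*84 = -84 - 4032 = -4116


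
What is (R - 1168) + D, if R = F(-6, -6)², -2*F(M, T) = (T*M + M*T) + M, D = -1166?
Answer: -1245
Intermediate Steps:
F(M, T) = -M/2 - M*T (F(M, T) = -((T*M + M*T) + M)/2 = -((M*T + M*T) + M)/2 = -(2*M*T + M)/2 = -(M + 2*M*T)/2 = -M/2 - M*T)
R = 1089 (R = (-1*(-6)*(½ - 6))² = (-1*(-6)*(-11/2))² = (-33)² = 1089)
(R - 1168) + D = (1089 - 1168) - 1166 = -79 - 1166 = -1245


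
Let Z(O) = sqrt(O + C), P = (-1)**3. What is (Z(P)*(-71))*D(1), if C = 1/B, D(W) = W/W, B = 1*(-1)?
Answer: -71*I*sqrt(2) ≈ -100.41*I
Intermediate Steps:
B = -1
D(W) = 1
P = -1
C = -1 (C = 1/(-1) = -1)
Z(O) = sqrt(-1 + O) (Z(O) = sqrt(O - 1) = sqrt(-1 + O))
(Z(P)*(-71))*D(1) = (sqrt(-1 - 1)*(-71))*1 = (sqrt(-2)*(-71))*1 = ((I*sqrt(2))*(-71))*1 = -71*I*sqrt(2)*1 = -71*I*sqrt(2)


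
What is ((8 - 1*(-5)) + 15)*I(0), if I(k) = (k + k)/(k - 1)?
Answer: 0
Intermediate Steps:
I(k) = 2*k/(-1 + k) (I(k) = (2*k)/(-1 + k) = 2*k/(-1 + k))
((8 - 1*(-5)) + 15)*I(0) = ((8 - 1*(-5)) + 15)*(2*0/(-1 + 0)) = ((8 + 5) + 15)*(2*0/(-1)) = (13 + 15)*(2*0*(-1)) = 28*0 = 0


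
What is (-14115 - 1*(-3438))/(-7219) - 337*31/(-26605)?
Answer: 359478478/192061495 ≈ 1.8717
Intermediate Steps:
(-14115 - 1*(-3438))/(-7219) - 337*31/(-26605) = (-14115 + 3438)*(-1/7219) - 10447*(-1/26605) = -10677*(-1/7219) + 10447/26605 = 10677/7219 + 10447/26605 = 359478478/192061495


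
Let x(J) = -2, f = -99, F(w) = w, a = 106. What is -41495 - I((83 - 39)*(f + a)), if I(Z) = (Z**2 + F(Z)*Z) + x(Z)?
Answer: -231221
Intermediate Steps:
I(Z) = -2 + 2*Z**2 (I(Z) = (Z**2 + Z*Z) - 2 = (Z**2 + Z**2) - 2 = 2*Z**2 - 2 = -2 + 2*Z**2)
-41495 - I((83 - 39)*(f + a)) = -41495 - (-2 + 2*((83 - 39)*(-99 + 106))**2) = -41495 - (-2 + 2*(44*7)**2) = -41495 - (-2 + 2*308**2) = -41495 - (-2 + 2*94864) = -41495 - (-2 + 189728) = -41495 - 1*189726 = -41495 - 189726 = -231221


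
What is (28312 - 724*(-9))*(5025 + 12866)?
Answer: 623107748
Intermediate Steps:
(28312 - 724*(-9))*(5025 + 12866) = (28312 + 6516)*17891 = 34828*17891 = 623107748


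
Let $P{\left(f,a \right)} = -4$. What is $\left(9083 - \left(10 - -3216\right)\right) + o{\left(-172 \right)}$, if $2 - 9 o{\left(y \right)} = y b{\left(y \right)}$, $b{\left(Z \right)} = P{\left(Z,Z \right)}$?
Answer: $\frac{52027}{9} \approx 5780.8$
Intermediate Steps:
$b{\left(Z \right)} = -4$
$o{\left(y \right)} = \frac{2}{9} + \frac{4 y}{9}$ ($o{\left(y \right)} = \frac{2}{9} - \frac{y \left(-4\right)}{9} = \frac{2}{9} - \frac{\left(-4\right) y}{9} = \frac{2}{9} + \frac{4 y}{9}$)
$\left(9083 - \left(10 - -3216\right)\right) + o{\left(-172 \right)} = \left(9083 - \left(10 - -3216\right)\right) + \left(\frac{2}{9} + \frac{4}{9} \left(-172\right)\right) = \left(9083 - \left(10 + 3216\right)\right) + \left(\frac{2}{9} - \frac{688}{9}\right) = \left(9083 - 3226\right) - \frac{686}{9} = 5857 - \frac{686}{9} = \frac{52027}{9}$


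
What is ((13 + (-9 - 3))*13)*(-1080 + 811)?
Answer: -3497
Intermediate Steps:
((13 + (-9 - 3))*13)*(-1080 + 811) = ((13 - 12)*13)*(-269) = (1*13)*(-269) = 13*(-269) = -3497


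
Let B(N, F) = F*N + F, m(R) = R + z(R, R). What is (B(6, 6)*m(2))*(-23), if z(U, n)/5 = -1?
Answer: 2898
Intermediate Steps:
z(U, n) = -5 (z(U, n) = 5*(-1) = -5)
m(R) = -5 + R (m(R) = R - 5 = -5 + R)
B(N, F) = F + F*N
(B(6, 6)*m(2))*(-23) = ((6*(1 + 6))*(-5 + 2))*(-23) = ((6*7)*(-3))*(-23) = (42*(-3))*(-23) = -126*(-23) = 2898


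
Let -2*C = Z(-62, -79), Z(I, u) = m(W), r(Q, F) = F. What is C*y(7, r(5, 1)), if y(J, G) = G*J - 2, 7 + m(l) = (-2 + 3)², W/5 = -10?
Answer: 15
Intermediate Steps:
W = -50 (W = 5*(-10) = -50)
m(l) = -6 (m(l) = -7 + (-2 + 3)² = -7 + 1² = -7 + 1 = -6)
Z(I, u) = -6
C = 3 (C = -½*(-6) = 3)
y(J, G) = -2 + G*J
C*y(7, r(5, 1)) = 3*(-2 + 1*7) = 3*(-2 + 7) = 3*5 = 15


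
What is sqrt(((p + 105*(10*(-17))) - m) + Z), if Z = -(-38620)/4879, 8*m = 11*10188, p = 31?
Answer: I*sqrt(3029815137790)/9758 ≈ 178.38*I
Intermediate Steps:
m = 28017/2 (m = (11*10188)/8 = (1/8)*112068 = 28017/2 ≈ 14009.)
Z = 38620/4879 (Z = -(-38620)/4879 = -1*(-38620/4879) = 38620/4879 ≈ 7.9156)
sqrt(((p + 105*(10*(-17))) - m) + Z) = sqrt(((31 + 105*(10*(-17))) - 1*28017/2) + 38620/4879) = sqrt(((31 + 105*(-170)) - 28017/2) + 38620/4879) = sqrt(((31 - 17850) - 28017/2) + 38620/4879) = sqrt((-17819 - 28017/2) + 38620/4879) = sqrt(-63655/2 + 38620/4879) = sqrt(-310495505/9758) = I*sqrt(3029815137790)/9758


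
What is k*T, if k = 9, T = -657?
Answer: -5913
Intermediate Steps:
k*T = 9*(-657) = -5913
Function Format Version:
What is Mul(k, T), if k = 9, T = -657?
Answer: -5913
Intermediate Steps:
Mul(k, T) = Mul(9, -657) = -5913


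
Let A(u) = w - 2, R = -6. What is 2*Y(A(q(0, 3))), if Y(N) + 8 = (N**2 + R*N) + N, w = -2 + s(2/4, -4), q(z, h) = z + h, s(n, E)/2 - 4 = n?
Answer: -16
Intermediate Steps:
s(n, E) = 8 + 2*n
q(z, h) = h + z
w = 7 (w = -2 + (8 + 2*(2/4)) = -2 + (8 + 2*(2*(1/4))) = -2 + (8 + 2*(1/2)) = -2 + (8 + 1) = -2 + 9 = 7)
A(u) = 5 (A(u) = 7 - 2 = 5)
Y(N) = -8 + N**2 - 5*N (Y(N) = -8 + ((N**2 - 6*N) + N) = -8 + (N**2 - 5*N) = -8 + N**2 - 5*N)
2*Y(A(q(0, 3))) = 2*(-8 + 5**2 - 5*5) = 2*(-8 + 25 - 25) = 2*(-8) = -16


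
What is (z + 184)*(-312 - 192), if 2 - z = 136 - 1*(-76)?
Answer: 13104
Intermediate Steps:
z = -210 (z = 2 - (136 - 1*(-76)) = 2 - (136 + 76) = 2 - 1*212 = 2 - 212 = -210)
(z + 184)*(-312 - 192) = (-210 + 184)*(-312 - 192) = -26*(-504) = 13104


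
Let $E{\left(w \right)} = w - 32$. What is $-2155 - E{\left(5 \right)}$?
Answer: $-2128$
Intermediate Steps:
$E{\left(w \right)} = -32 + w$
$-2155 - E{\left(5 \right)} = -2155 - \left(-32 + 5\right) = -2155 - -27 = -2155 + 27 = -2128$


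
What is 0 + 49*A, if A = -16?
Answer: -784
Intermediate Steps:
0 + 49*A = 0 + 49*(-16) = 0 - 784 = -784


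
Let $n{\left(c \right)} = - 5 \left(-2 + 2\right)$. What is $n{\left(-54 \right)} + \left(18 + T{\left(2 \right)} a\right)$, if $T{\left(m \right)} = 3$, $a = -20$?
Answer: $-42$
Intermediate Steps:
$n{\left(c \right)} = 0$ ($n{\left(c \right)} = \left(-5\right) 0 = 0$)
$n{\left(-54 \right)} + \left(18 + T{\left(2 \right)} a\right) = 0 + \left(18 + 3 \left(-20\right)\right) = 0 + \left(18 - 60\right) = 0 - 42 = -42$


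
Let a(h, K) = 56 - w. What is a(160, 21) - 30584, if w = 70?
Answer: -30598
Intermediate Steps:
a(h, K) = -14 (a(h, K) = 56 - 1*70 = 56 - 70 = -14)
a(160, 21) - 30584 = -14 - 30584 = -30598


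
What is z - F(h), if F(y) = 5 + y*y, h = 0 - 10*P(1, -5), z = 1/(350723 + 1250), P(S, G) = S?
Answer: -36957164/351973 ≈ -105.00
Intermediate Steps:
z = 1/351973 ≈ 2.8411e-6
h = -10 (h = 0 - 10*1 = 0 - 10 = -10)
F(y) = 5 + y²
z - F(h) = 1/351973 - (5 + (-10)²) = 1/351973 - (5 + 100) = 1/351973 - 1*105 = 1/351973 - 105 = -36957164/351973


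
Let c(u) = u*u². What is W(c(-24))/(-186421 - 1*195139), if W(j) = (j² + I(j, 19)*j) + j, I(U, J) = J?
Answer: -23853312/47695 ≈ -500.12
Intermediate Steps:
c(u) = u³
W(j) = j² + 20*j (W(j) = (j² + 19*j) + j = j² + 20*j)
W(c(-24))/(-186421 - 1*195139) = ((-24)³*(20 + (-24)³))/(-186421 - 1*195139) = (-13824*(20 - 13824))/(-186421 - 195139) = -13824*(-13804)/(-381560) = 190826496*(-1/381560) = -23853312/47695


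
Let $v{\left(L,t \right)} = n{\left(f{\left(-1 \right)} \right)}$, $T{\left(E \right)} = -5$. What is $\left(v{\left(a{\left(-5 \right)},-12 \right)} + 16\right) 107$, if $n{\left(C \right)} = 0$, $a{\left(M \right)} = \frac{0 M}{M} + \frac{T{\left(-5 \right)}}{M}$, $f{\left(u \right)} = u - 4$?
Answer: $1712$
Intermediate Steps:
$f{\left(u \right)} = -4 + u$ ($f{\left(u \right)} = u - 4 = -4 + u$)
$a{\left(M \right)} = - \frac{5}{M}$ ($a{\left(M \right)} = \frac{0 M}{M} - \frac{5}{M} = \frac{0}{M} - \frac{5}{M} = 0 - \frac{5}{M} = - \frac{5}{M}$)
$v{\left(L,t \right)} = 0$
$\left(v{\left(a{\left(-5 \right)},-12 \right)} + 16\right) 107 = \left(0 + 16\right) 107 = 16 \cdot 107 = 1712$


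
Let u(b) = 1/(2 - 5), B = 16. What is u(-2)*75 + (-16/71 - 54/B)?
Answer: -16245/568 ≈ -28.600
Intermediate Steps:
u(b) = -1/3 (u(b) = 1/(-3) = -1/3)
u(-2)*75 + (-16/71 - 54/B) = -1/3*75 + (-16/71 - 54/16) = -25 + (-16*1/71 - 54*1/16) = -25 + (-16/71 - 27/8) = -25 - 2045/568 = -16245/568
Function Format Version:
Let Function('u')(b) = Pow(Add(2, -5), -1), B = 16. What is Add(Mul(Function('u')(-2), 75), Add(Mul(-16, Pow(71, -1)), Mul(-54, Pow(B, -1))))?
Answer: Rational(-16245, 568) ≈ -28.600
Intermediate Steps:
Function('u')(b) = Rational(-1, 3) (Function('u')(b) = Pow(-3, -1) = Rational(-1, 3))
Add(Mul(Function('u')(-2), 75), Add(Mul(-16, Pow(71, -1)), Mul(-54, Pow(B, -1)))) = Add(Mul(Rational(-1, 3), 75), Add(Mul(-16, Pow(71, -1)), Mul(-54, Pow(16, -1)))) = Add(-25, Add(Mul(-16, Rational(1, 71)), Mul(-54, Rational(1, 16)))) = Add(-25, Add(Rational(-16, 71), Rational(-27, 8))) = Add(-25, Rational(-2045, 568)) = Rational(-16245, 568)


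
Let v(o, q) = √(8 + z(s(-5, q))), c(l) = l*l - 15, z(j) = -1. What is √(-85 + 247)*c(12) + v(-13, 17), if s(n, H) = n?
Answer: √7 + 1161*√2 ≈ 1644.5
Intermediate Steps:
c(l) = -15 + l² (c(l) = l² - 15 = -15 + l²)
v(o, q) = √7 (v(o, q) = √(8 - 1) = √7)
√(-85 + 247)*c(12) + v(-13, 17) = √(-85 + 247)*(-15 + 12²) + √7 = √162*(-15 + 144) + √7 = (9*√2)*129 + √7 = 1161*√2 + √7 = √7 + 1161*√2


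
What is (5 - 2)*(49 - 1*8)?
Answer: 123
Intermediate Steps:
(5 - 2)*(49 - 1*8) = 3*(49 - 8) = 3*41 = 123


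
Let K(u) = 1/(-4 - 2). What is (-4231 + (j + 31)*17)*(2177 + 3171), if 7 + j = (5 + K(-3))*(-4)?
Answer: -66609340/3 ≈ -2.2203e+7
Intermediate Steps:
K(u) = -⅙ (K(u) = 1/(-6) = -⅙)
j = -79/3 (j = -7 + (5 - ⅙)*(-4) = -7 + (29/6)*(-4) = -7 - 58/3 = -79/3 ≈ -26.333)
(-4231 + (j + 31)*17)*(2177 + 3171) = (-4231 + (-79/3 + 31)*17)*(2177 + 3171) = (-4231 + (14/3)*17)*5348 = (-4231 + 238/3)*5348 = -12455/3*5348 = -66609340/3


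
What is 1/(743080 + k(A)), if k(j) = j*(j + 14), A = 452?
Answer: 1/953712 ≈ 1.0485e-6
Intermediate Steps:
k(j) = j*(14 + j)
1/(743080 + k(A)) = 1/(743080 + 452*(14 + 452)) = 1/(743080 + 452*466) = 1/(743080 + 210632) = 1/953712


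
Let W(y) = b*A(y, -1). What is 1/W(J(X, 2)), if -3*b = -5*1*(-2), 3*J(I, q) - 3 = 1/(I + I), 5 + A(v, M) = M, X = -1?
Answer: 1/20 ≈ 0.050000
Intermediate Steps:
A(v, M) = -5 + M
J(I, q) = 1 + 1/(6*I) (J(I, q) = 1 + 1/(3*(I + I)) = 1 + 1/(3*((2*I))) = 1 + (1/(2*I))/3 = 1 + 1/(6*I))
b = -10/3 (b = -(-5*1)*(-2)/3 = -(-5)*(-2)/3 = -1/3*10 = -10/3 ≈ -3.3333)
W(y) = 20 (W(y) = -10*(-5 - 1)/3 = -10/3*(-6) = 20)
1/W(J(X, 2)) = 1/20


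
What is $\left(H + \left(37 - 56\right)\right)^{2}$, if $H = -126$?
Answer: $21025$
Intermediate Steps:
$\left(H + \left(37 - 56\right)\right)^{2} = \left(-126 + \left(37 - 56\right)\right)^{2} = \left(-126 - 19\right)^{2} = \left(-145\right)^{2} = 21025$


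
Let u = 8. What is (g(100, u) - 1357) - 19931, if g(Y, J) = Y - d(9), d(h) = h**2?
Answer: -21269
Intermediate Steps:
g(Y, J) = -81 + Y (g(Y, J) = Y - 1*9**2 = Y - 1*81 = Y - 81 = -81 + Y)
(g(100, u) - 1357) - 19931 = ((-81 + 100) - 1357) - 19931 = (19 - 1357) - 19931 = -1338 - 19931 = -21269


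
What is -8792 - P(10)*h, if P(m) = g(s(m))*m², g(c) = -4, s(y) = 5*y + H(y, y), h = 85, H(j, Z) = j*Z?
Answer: 25208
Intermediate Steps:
H(j, Z) = Z*j
s(y) = y² + 5*y (s(y) = 5*y + y*y = 5*y + y² = y² + 5*y)
P(m) = -4*m²
-8792 - P(10)*h = -8792 - (-4*10²)*85 = -8792 - (-4*100)*85 = -8792 - (-400)*85 = -8792 - 1*(-34000) = -8792 + 34000 = 25208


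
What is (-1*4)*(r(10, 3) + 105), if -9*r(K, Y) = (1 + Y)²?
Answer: -3716/9 ≈ -412.89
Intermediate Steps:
r(K, Y) = -(1 + Y)²/9
(-1*4)*(r(10, 3) + 105) = (-1*4)*(-(1 + 3)²/9 + 105) = -4*(-⅑*4² + 105) = -4*(-⅑*16 + 105) = -4*(-16/9 + 105) = -4*929/9 = -3716/9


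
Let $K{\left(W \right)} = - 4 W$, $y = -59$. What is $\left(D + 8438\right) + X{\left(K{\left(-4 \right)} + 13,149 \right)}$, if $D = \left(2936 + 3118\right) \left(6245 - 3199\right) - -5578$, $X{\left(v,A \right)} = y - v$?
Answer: $18454412$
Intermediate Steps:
$X{\left(v,A \right)} = -59 - v$
$D = 18446062$ ($D = 6054 \cdot 3046 + 5578 = 18440484 + 5578 = 18446062$)
$\left(D + 8438\right) + X{\left(K{\left(-4 \right)} + 13,149 \right)} = \left(18446062 + 8438\right) - \left(72 + 16\right) = 18454500 - 88 = 18454412$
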